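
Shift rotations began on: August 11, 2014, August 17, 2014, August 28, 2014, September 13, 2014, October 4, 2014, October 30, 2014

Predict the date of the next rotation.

November 30, 2014

Gaps: 6, 11, 16, 21, 26 days — each gap is 5 larger than the previous one.
Next gap: 31 days. October 30, 2014 + 31 days = November 30, 2014.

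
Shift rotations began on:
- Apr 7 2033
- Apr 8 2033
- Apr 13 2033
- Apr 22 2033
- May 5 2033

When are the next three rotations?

May 22 2033, Jun 12 2033, Jul 7 2033

Gaps: 1, 5, 9, 13 days — each gap is 4 larger than the previous one.
Next gap: 17 days. May 5 2033 + 17 days = May 22 2033.
Next gap: 21 days. May 22 2033 + 21 days = Jun 12 2033.
Next gap: 25 days. Jun 12 2033 + 25 days = Jul 7 2033.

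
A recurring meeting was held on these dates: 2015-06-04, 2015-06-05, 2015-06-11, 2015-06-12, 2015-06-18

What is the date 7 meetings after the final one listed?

2015-07-10

Every event lands on a Thursday or Friday (gaps cycle 1, 6, 1, 6).
So the schedule is: every Thursday and Friday.
The following Friday is 2015-06-19.
The following Thursday is 2015-06-25.
The following Friday is 2015-06-26.
Next Thursday: 2015-07-02.
Next Friday: 2015-07-03.
Next Thursday: 2015-07-09.
Next Friday: 2015-07-10.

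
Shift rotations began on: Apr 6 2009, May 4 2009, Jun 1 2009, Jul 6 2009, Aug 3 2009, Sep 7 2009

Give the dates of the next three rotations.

Oct 5 2009, Nov 2 2009, Dec 7 2009

These are Mondays at 28- or 35-day spacing (28, 28, 35, 28, 35).
The pattern: 1st Monday of the month.
1st Monday of October 2009: Oct 5 2009.
1st Monday of November 2009: Nov 2 2009.
1st Monday of December 2009: Dec 7 2009.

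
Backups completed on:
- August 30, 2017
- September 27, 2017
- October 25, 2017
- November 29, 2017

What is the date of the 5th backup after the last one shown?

April 25, 2018

These are Wednesdays with 28, 28, 35-day gaps.
Each is the final Wednesday of its month — August 30, 2017 is past the 28th, so '4th Wednesday' doesn't fit.
Last Wednesday of December 2017: December 27, 2017.
Last Wednesday of January 2018: January 31, 2018.
February 2018 ends with Wednesday February 28, 2018.
March 2018 ends with Wednesday March 28, 2018.
Last Wednesday of April 2018: April 25, 2018.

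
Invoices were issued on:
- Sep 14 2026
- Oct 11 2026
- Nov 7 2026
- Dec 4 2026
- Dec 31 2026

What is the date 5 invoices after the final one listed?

May 15 2027

The spacing is 27, 27, 27, 27 days — always 27 days.
Dec 31 2026 + 27 days = Jan 27 2027.
Jan 27 2027 + 27 days = Feb 23 2027.
Feb 23 2027 + 27 days = Mar 22 2027.
Mar 22 2027 + 27 days = Apr 18 2027.
Apr 18 2027 + 27 days = May 15 2027.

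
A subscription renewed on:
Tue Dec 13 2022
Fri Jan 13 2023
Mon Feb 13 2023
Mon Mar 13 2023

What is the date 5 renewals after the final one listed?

Sun Aug 13 2023

Each date is the 13th; the gaps (31, 31, 28) track the month lengths.
The rule is the 13th of each month.
April 2023: Thu Apr 13 2023.
Next: May 2023 → Sat May 13 2023.
June 2023: Tue Jun 13 2023.
July 2023: Thu Jul 13 2023.
August 2023: Sun Aug 13 2023.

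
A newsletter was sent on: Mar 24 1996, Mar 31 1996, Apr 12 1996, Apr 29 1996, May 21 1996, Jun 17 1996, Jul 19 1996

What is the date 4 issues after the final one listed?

Jan 13 1997

The spacing grows by 5 each time: 7, 12, 17, 22, 27, 32 days.
Next gap: 37 days. Jul 19 1996 + 37 days = Aug 25 1996.
Next gap: 42 days. Aug 25 1996 + 42 days = Oct 6 1996.
Next gap: 47 days. Oct 6 1996 + 47 days = Nov 22 1996.
Next gap: 52 days. Nov 22 1996 + 52 days = Jan 13 1997.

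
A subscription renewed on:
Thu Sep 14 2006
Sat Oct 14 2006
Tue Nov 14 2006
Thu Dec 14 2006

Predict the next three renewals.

Sun Jan 14 2007, Wed Feb 14 2007, Wed Mar 14 2007

Gaps: 30, 31, 30 days — not constant. Every event is on the 14th of the month.
Pattern: the 14th of each month.
Next: January 2007 → Sun Jan 14 2007.
Next: February 2007 → Wed Feb 14 2007.
March 2007: Wed Mar 14 2007.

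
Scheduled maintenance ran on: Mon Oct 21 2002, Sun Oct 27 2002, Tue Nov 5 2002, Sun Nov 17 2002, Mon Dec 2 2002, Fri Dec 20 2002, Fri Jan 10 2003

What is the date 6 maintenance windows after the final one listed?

Fri Jul 18 2003

The spacing grows by 3 each time: 6, 9, 12, 15, 18, 21 days.
Next gap: 24 days. Fri Jan 10 2003 + 24 days = Mon Feb 3 2003.
Next gap: 27 days. Mon Feb 3 2003 + 27 days = Sun Mar 2 2003.
Next gap: 30 days. Sun Mar 2 2003 + 30 days = Tue Apr 1 2003.
Next gap: 33 days. Tue Apr 1 2003 + 33 days = Sun May 4 2003.
Next gap: 36 days. Sun May 4 2003 + 36 days = Mon Jun 9 2003.
Next gap: 39 days. Mon Jun 9 2003 + 39 days = Fri Jul 18 2003.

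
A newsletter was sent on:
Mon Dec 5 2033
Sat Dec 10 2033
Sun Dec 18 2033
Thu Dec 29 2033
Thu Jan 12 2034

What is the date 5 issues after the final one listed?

Intervals are 5, 8, 11, 14 days — an arithmetic progression with common difference 3.
Next gap: 17 days. Thu Jan 12 2034 + 17 days = Sun Jan 29 2034.
Next gap: 20 days. Sun Jan 29 2034 + 20 days = Sat Feb 18 2034.
Next gap: 23 days. Sat Feb 18 2034 + 23 days = Mon Mar 13 2034.
Next gap: 26 days. Mon Mar 13 2034 + 26 days = Sat Apr 8 2034.
Next gap: 29 days. Sat Apr 8 2034 + 29 days = Sun May 7 2034.

Sun May 7 2034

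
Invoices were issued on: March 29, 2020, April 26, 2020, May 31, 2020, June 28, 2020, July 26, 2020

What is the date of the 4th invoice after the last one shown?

November 29, 2020

Every date is a Sunday; gaps 28, 35, 28, 28 days.
Each is the last Sunday of its month (at least one falls on the 29th or later, ruling out '4th Sunday').
August 2020 ends with Sunday August 30, 2020.
September 2020 ends with Sunday September 27, 2020.
Last Sunday of October 2020: October 25, 2020.
Last Sunday of November 2020: November 29, 2020.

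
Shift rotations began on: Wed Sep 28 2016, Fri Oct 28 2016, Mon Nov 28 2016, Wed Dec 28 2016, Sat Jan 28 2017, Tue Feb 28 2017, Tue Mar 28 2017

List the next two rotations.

Fri Apr 28 2017, Sun May 28 2017

The day-of-month is always 28 (30, 31, 30, 31, 31, 28 days between events).
So this recurs on the 28th of each month.
Next: April 2017 → Fri Apr 28 2017.
Next: May 2017 → Sun May 28 2017.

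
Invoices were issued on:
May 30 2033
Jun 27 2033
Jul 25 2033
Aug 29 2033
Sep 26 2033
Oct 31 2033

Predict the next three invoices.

Every date is a Monday; gaps 28, 28, 35, 28, 35 days.
Each is the last Monday of its month (at least one falls on the 29th or later, ruling out '4th Monday').
November 2033 ends with Monday Nov 28 2033.
Last Monday of December 2033: Dec 26 2033.
January 2034 ends with Monday Jan 30 2034.

Nov 28 2033, Dec 26 2033, Jan 30 2034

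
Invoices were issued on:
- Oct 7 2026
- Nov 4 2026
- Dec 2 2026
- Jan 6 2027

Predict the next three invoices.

All dates are Wednesdays, 28, 28, 35 days apart.
Specifically, the 1st Wednesday of each month.
February 2027 — 1st Wednesday is Feb 3 2027.
March 2027 — 1st Wednesday is Mar 3 2027.
1st Wednesday of April 2027: Apr 7 2027.

Feb 3 2027, Mar 3 2027, Apr 7 2027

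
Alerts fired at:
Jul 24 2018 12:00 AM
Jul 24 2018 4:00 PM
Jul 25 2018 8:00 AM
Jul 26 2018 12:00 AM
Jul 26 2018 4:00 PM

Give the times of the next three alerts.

Spacing: 16, 16, 16, 16 h — constant 16 h.
Jul 26 2018 4:00 PM + 16 h = Jul 27 2018 8:00 AM.
Jul 27 2018 8:00 AM + 16 h = Jul 28 2018 12:00 AM.
Jul 28 2018 12:00 AM + 16 h = Jul 28 2018 4:00 PM.

Jul 27 2018 8:00 AM, Jul 28 2018 12:00 AM, Jul 28 2018 4:00 PM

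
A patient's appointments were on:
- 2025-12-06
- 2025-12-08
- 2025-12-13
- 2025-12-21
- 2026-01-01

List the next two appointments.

2026-01-15, 2026-02-01

The spacing grows by 3 each time: 2, 5, 8, 11 days.
Next gap: 14 days. 2026-01-01 + 14 days = 2026-01-15.
Next gap: 17 days. 2026-01-15 + 17 days = 2026-02-01.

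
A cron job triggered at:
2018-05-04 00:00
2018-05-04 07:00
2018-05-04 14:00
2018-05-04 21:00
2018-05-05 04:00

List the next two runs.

The interval is a steady 7 hours (7, 7, 7, 7).
2018-05-05 04:00 + 7 h = 2018-05-05 11:00.
2018-05-05 11:00 + 7 h = 2018-05-05 18:00.

2018-05-05 11:00, 2018-05-05 18:00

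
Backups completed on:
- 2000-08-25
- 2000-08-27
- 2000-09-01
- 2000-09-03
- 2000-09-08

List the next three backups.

2000-09-10, 2000-09-15, 2000-09-17

The gap pattern 2, 5, 2, 5 repeats every 2 events.
These are the Fridays and Sundays of each week.
The following Sunday is 2000-09-10.
Next Friday: 2000-09-15.
The following Sunday is 2000-09-17.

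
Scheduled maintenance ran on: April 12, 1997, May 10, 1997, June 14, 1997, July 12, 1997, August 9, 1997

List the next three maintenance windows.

These are Saturdays at 28- or 35-day spacing (28, 35, 28, 28).
The pattern: 2nd Saturday of the month.
2nd Saturday of September 1997: September 13, 1997.
October 1997 — 2nd Saturday is October 11, 1997.
2nd Saturday of November 1997: November 8, 1997.

September 13, 1997; October 11, 1997; November 8, 1997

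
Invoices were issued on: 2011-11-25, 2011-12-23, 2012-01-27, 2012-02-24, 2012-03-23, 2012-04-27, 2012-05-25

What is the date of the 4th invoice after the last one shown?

Gaps: 28, 35, 28, 28, 35, 28 days — a mix of 28 and 35. Every date is a Friday.
Each is the 4th Friday of its month.
4th Friday of June 2012: 2012-06-22.
4th Friday of July 2012: 2012-07-27.
August 2012 — 4th Friday is 2012-08-24.
September 2012 — 4th Friday is 2012-09-28.

2012-09-28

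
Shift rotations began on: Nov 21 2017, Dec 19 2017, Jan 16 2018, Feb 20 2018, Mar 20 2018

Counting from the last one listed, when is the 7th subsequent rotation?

These are Tuesdays at 28- or 35-day spacing (28, 28, 35, 28).
The pattern: 3rd Tuesday of the month.
3rd Tuesday of April 2018: Apr 17 2018.
3rd Tuesday of May 2018: May 15 2018.
June 2018 — 3rd Tuesday is Jun 19 2018.
July 2018 — 3rd Tuesday is Jul 17 2018.
3rd Tuesday of August 2018: Aug 21 2018.
September 2018 — 3rd Tuesday is Sep 18 2018.
3rd Tuesday of October 2018: Oct 16 2018.

Oct 16 2018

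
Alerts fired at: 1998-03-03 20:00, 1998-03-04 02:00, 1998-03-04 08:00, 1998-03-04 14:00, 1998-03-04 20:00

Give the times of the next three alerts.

1998-03-05 02:00, 1998-03-05 08:00, 1998-03-05 14:00

Spacing: 6, 6, 6, 6 h — constant 6 h.
1998-03-04 20:00 + 6 h = 1998-03-05 02:00.
1998-03-05 02:00 + 6 h = 1998-03-05 08:00.
1998-03-05 08:00 + 6 h = 1998-03-05 14:00.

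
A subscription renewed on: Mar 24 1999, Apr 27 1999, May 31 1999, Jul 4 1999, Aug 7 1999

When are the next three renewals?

The spacing is 34, 34, 34, 34 days — always 34 days.
Aug 7 1999 + 34 days = Sep 10 1999.
Sep 10 1999 + 34 days = Oct 14 1999.
Oct 14 1999 + 34 days = Nov 17 1999.

Sep 10 1999, Oct 14 1999, Nov 17 1999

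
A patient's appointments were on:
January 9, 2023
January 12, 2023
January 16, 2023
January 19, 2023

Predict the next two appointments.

January 23, 2023; January 26, 2023

Gaps: 3, 4, 3 days — not constant, but cyclic with period 2.
The events fall on every Monday and Thursday.
Next Monday: January 23, 2023.
Next Thursday: January 26, 2023.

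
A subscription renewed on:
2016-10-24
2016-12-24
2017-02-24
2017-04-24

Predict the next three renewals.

2017-06-24, 2017-08-24, 2017-10-24

Gaps: 61, 62, 59 days — not constant. Every event is on the 24th of the month.
Pattern: the 24th of every 2 months.
June 2017: 2017-06-24.
Next: August 2017 → 2017-08-24.
Next: October 2017 → 2017-10-24.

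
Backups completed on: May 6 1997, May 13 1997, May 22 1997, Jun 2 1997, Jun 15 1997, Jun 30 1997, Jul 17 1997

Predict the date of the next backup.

Intervals are 7, 9, 11, 13, 15, 17 days — an arithmetic progression with common difference 2.
Next gap: 19 days. Jul 17 1997 + 19 days = Aug 5 1997.

Aug 5 1997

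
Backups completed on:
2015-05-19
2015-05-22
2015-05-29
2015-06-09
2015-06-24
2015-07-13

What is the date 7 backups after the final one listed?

2016-03-14

The spacing grows by 4 each time: 3, 7, 11, 15, 19 days.
Next gap: 23 days. 2015-07-13 + 23 days = 2015-08-05.
Next gap: 27 days. 2015-08-05 + 27 days = 2015-09-01.
Next gap: 31 days. 2015-09-01 + 31 days = 2015-10-02.
Next gap: 35 days. 2015-10-02 + 35 days = 2015-11-06.
Next gap: 39 days. 2015-11-06 + 39 days = 2015-12-15.
Next gap: 43 days. 2015-12-15 + 43 days = 2016-01-27.
Next gap: 47 days. 2016-01-27 + 47 days = 2016-03-14.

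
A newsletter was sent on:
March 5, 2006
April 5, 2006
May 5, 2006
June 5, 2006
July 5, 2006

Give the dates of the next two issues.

Gaps: 31, 30, 31, 30 days — not constant. Every event is on the 5th of the month.
Pattern: the 5th of each month.
Next: August 2006 → August 5, 2006.
Next: September 2006 → September 5, 2006.

August 5, 2006; September 5, 2006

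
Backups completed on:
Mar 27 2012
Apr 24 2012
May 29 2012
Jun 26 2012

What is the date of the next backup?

Jul 31 2012

Every date is a Tuesday; gaps 28, 35, 28 days.
Each is the last Tuesday of its month (at least one falls on the 29th or later, ruling out '4th Tuesday').
Last Tuesday of July 2012: Jul 31 2012.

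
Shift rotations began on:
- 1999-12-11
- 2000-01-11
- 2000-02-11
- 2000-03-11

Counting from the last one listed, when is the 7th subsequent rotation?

The day-of-month is always 11 (31, 31, 29 days between events).
So this recurs on the 11th of each month.
April 2000: 2000-04-11.
May 2000: 2000-05-11.
June 2000: 2000-06-11.
Next: July 2000 → 2000-07-11.
August 2000: 2000-08-11.
September 2000: 2000-09-11.
October 2000: 2000-10-11.

2000-10-11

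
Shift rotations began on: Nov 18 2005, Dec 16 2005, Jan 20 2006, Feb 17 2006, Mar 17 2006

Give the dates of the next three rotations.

All dates are Fridays, 28, 35, 28, 28 days apart.
Specifically, the 3rd Friday of each month.
3rd Friday of April 2006: Apr 21 2006.
3rd Friday of May 2006: May 19 2006.
June 2006 — 3rd Friday is Jun 16 2006.

Apr 21 2006, May 19 2006, Jun 16 2006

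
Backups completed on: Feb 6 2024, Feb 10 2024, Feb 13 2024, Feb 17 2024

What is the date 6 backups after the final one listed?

Every event lands on a Tuesday or Saturday (gaps cycle 4, 3, 4).
So the schedule is: every Tuesday and Saturday.
The following Tuesday is Feb 20 2024.
The following Saturday is Feb 24 2024.
Next Tuesday: Feb 27 2024.
The following Saturday is Mar 2 2024.
The following Tuesday is Mar 5 2024.
Next Saturday: Mar 9 2024.

Mar 9 2024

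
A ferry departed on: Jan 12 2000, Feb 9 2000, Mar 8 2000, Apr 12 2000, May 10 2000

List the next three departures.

Jun 14 2000, Jul 12 2000, Aug 9 2000

All dates are Wednesdays, 28, 28, 35, 28 days apart.
Specifically, the 2nd Wednesday of each month.
June 2000 — 2nd Wednesday is Jun 14 2000.
July 2000 — 2nd Wednesday is Jul 12 2000.
2nd Wednesday of August 2000: Aug 9 2000.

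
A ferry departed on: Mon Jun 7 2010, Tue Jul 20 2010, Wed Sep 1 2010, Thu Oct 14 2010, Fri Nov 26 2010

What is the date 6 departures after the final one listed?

Gaps between consecutive events: 43, 43, 43, 43 days — a constant 43-day interval.
Fri Nov 26 2010 + 43 days = Sat Jan 8 2011.
Sat Jan 8 2011 + 43 days = Sun Feb 20 2011.
Sun Feb 20 2011 + 43 days = Mon Apr 4 2011.
Mon Apr 4 2011 + 43 days = Tue May 17 2011.
Tue May 17 2011 + 43 days = Wed Jun 29 2011.
Wed Jun 29 2011 + 43 days = Thu Aug 11 2011.

Thu Aug 11 2011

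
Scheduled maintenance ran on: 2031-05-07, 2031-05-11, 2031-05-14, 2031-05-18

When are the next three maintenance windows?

The gap pattern 4, 3, 4 repeats every 2 events.
These are the Wednesdays and Sundays of each week.
Next Wednesday: 2031-05-21.
The following Sunday is 2031-05-25.
The following Wednesday is 2031-05-28.

2031-05-21, 2031-05-25, 2031-05-28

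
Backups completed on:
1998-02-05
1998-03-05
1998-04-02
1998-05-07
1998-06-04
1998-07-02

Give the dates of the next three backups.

All dates are Thursdays, 28, 28, 35, 28, 28 days apart.
Specifically, the 1st Thursday of each month.
1st Thursday of August 1998: 1998-08-06.
1st Thursday of September 1998: 1998-09-03.
October 1998 — 1st Thursday is 1998-10-01.

1998-08-06, 1998-09-03, 1998-10-01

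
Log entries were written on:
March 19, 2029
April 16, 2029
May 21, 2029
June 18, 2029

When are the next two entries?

Gaps: 28, 35, 28 days — a mix of 28 and 35. Every date is a Monday.
Each is the 3rd Monday of its month.
July 2029 — 3rd Monday is July 16, 2029.
3rd Monday of August 2029: August 20, 2029.

July 16, 2029; August 20, 2029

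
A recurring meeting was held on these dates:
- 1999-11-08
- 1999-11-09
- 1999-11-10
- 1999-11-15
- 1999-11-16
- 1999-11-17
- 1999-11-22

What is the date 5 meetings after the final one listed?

The gap pattern 1, 1, 5, 1, 1, 5 repeats every 3 events.
These are the Mondays, Tuesdays and Wednesdays of each week.
Next Tuesday: 1999-11-23.
Next Wednesday: 1999-11-24.
Next Monday: 1999-11-29.
Next Tuesday: 1999-11-30.
The following Wednesday is 1999-12-01.

1999-12-01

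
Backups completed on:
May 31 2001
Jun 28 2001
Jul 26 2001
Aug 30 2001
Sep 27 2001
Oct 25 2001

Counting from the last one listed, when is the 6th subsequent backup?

Apr 25 2002

These are Thursdays with 28, 28, 35, 28, 28-day gaps.
Each is the final Thursday of its month — May 31 2001 is past the 28th, so '4th Thursday' doesn't fit.
Last Thursday of November 2001: Nov 29 2001.
Last Thursday of December 2001: Dec 27 2001.
January 2002 ends with Thursday Jan 31 2002.
Last Thursday of February 2002: Feb 28 2002.
March 2002 ends with Thursday Mar 28 2002.
Last Thursday of April 2002: Apr 25 2002.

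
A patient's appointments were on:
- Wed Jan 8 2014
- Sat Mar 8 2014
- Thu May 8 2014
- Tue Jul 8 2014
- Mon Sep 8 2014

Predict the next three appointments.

Sat Nov 8 2014, Thu Jan 8 2015, Sun Mar 8 2015

The day-of-month is always 8 (59, 61, 61, 62 days between events).
So this recurs on the 8th of every 2 months.
Next: November 2014 → Sat Nov 8 2014.
January 2015: Thu Jan 8 2015.
March 2015: Sun Mar 8 2015.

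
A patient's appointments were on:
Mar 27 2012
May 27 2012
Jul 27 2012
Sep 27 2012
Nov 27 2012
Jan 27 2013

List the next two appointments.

The day-of-month is always 27 (61, 61, 62, 61, 61 days between events).
So this recurs on the 27th of every 2 months.
Next: March 2013 → Mar 27 2013.
Next: May 2013 → May 27 2013.

Mar 27 2013, May 27 2013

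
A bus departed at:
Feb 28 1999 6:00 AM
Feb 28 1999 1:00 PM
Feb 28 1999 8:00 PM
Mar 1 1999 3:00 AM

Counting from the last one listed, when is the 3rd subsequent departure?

Gaps: 7, 7, 7 hours — each event is 7 hours after the previous one.
Mar 1 1999 3:00 AM + 7 h = Mar 1 1999 10:00 AM.
Mar 1 1999 10:00 AM + 7 h = Mar 1 1999 5:00 PM.
Mar 1 1999 5:00 PM + 7 h = Mar 2 1999 12:00 AM.

Mar 2 1999 12:00 AM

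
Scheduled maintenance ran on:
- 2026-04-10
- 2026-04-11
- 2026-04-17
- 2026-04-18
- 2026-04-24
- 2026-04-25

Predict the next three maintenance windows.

The gap pattern 1, 6, 1, 6, 1 repeats every 2 events.
These are the Fridays and Saturdays of each week.
Next Friday: 2026-05-01.
The following Saturday is 2026-05-02.
The following Friday is 2026-05-08.

2026-05-01, 2026-05-02, 2026-05-08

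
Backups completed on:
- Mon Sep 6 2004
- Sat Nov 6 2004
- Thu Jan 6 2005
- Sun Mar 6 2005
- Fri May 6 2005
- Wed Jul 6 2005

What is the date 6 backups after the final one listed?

Thu Jul 6 2006

The day-of-month is always 6 (61, 61, 59, 61, 61 days between events).
So this recurs on the 6th of every 2 months.
Next: September 2005 → Tue Sep 6 2005.
November 2005: Sun Nov 6 2005.
January 2006: Fri Jan 6 2006.
Next: March 2006 → Mon Mar 6 2006.
Next: May 2006 → Sat May 6 2006.
July 2006: Thu Jul 6 2006.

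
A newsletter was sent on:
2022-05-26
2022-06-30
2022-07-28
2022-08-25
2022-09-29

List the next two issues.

Every date is a Thursday; gaps 35, 28, 28, 35 days.
Each is the last Thursday of its month (at least one falls on the 29th or later, ruling out '4th Thursday').
Last Thursday of October 2022: 2022-10-27.
Last Thursday of November 2022: 2022-11-24.

2022-10-27, 2022-11-24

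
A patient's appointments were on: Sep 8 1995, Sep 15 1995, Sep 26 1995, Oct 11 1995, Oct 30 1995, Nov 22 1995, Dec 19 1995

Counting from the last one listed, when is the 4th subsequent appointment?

May 15 1996

Gaps: 7, 11, 15, 19, 23, 27 days — each gap is 4 larger than the previous one.
Next gap: 31 days. Dec 19 1995 + 31 days = Jan 19 1996.
Next gap: 35 days. Jan 19 1996 + 35 days = Feb 23 1996.
Next gap: 39 days. Feb 23 1996 + 39 days = Apr 2 1996.
Next gap: 43 days. Apr 2 1996 + 43 days = May 15 1996.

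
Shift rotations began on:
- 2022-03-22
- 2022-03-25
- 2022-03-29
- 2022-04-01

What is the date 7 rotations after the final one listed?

2022-04-26

The gap pattern 3, 4, 3 repeats every 2 events.
These are the Tuesdays and Fridays of each week.
Next Tuesday: 2022-04-05.
The following Friday is 2022-04-08.
The following Tuesday is 2022-04-12.
Next Friday: 2022-04-15.
Next Tuesday: 2022-04-19.
Next Friday: 2022-04-22.
The following Tuesday is 2022-04-26.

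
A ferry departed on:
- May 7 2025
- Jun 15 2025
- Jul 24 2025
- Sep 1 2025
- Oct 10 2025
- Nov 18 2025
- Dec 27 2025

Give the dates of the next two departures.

Feb 4 2026, Mar 15 2026

Every event comes 39 days after the last (39, 39, 39, 39, 39, 39).
Dec 27 2025 + 39 days = Feb 4 2026.
Feb 4 2026 + 39 days = Mar 15 2026.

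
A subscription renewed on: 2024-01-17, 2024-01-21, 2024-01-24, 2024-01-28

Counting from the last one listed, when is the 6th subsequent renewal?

2024-02-18

Gaps: 4, 3, 4 days — not constant, but cyclic with period 2.
The events fall on every Wednesday and Sunday.
The following Wednesday is 2024-01-31.
Next Sunday: 2024-02-04.
Next Wednesday: 2024-02-07.
The following Sunday is 2024-02-11.
The following Wednesday is 2024-02-14.
The following Sunday is 2024-02-18.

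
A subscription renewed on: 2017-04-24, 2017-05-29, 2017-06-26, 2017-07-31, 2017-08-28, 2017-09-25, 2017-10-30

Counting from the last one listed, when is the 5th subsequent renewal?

These are Mondays with 35, 28, 35, 28, 28, 35-day gaps.
Each is the final Monday of its month — 2017-05-29 is past the 28th, so '4th Monday' doesn't fit.
Last Monday of November 2017: 2017-11-27.
Last Monday of December 2017: 2017-12-25.
January 2018 ends with Monday 2018-01-29.
February 2018 ends with Monday 2018-02-26.
Last Monday of March 2018: 2018-03-26.

2018-03-26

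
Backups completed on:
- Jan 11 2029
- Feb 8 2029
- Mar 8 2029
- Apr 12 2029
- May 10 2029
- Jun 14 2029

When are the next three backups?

Jul 12 2029, Aug 9 2029, Sep 13 2029

These are Thursdays at 28- or 35-day spacing (28, 28, 35, 28, 35).
The pattern: 2nd Thursday of the month.
2nd Thursday of July 2029: Jul 12 2029.
2nd Thursday of August 2029: Aug 9 2029.
September 2029 — 2nd Thursday is Sep 13 2029.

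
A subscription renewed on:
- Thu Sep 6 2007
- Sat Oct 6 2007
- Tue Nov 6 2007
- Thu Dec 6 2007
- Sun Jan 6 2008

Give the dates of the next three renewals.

Each date is the 6th; the gaps (30, 31, 30, 31) track the month lengths.
The rule is the 6th of each month.
Next: February 2008 → Wed Feb 6 2008.
Next: March 2008 → Thu Mar 6 2008.
April 2008: Sun Apr 6 2008.

Wed Feb 6 2008, Thu Mar 6 2008, Sun Apr 6 2008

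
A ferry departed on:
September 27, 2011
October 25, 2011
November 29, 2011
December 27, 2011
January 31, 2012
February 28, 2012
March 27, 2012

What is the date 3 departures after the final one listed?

June 26, 2012

These are Tuesdays with 28, 35, 28, 35, 28, 28-day gaps.
Each is the final Tuesday of its month — November 29, 2011 is past the 28th, so '4th Tuesday' doesn't fit.
Last Tuesday of April 2012: April 24, 2012.
Last Tuesday of May 2012: May 29, 2012.
Last Tuesday of June 2012: June 26, 2012.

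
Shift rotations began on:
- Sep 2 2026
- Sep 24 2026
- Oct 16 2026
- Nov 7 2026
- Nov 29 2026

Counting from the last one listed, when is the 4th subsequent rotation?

Every event comes 22 days after the last (22, 22, 22, 22).
Nov 29 2026 + 22 days = Dec 21 2026.
Dec 21 2026 + 22 days = Jan 12 2027.
Jan 12 2027 + 22 days = Feb 3 2027.
Feb 3 2027 + 22 days = Feb 25 2027.

Feb 25 2027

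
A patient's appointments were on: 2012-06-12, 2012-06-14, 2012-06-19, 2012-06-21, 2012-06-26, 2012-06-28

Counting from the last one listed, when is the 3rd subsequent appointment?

Every event lands on a Tuesday or Thursday (gaps cycle 2, 5, 2, 5, 2).
So the schedule is: every Tuesday and Thursday.
The following Tuesday is 2012-07-03.
The following Thursday is 2012-07-05.
The following Tuesday is 2012-07-10.

2012-07-10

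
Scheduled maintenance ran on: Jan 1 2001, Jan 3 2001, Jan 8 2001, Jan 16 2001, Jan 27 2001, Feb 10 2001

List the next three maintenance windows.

The spacing grows by 3 each time: 2, 5, 8, 11, 14 days.
Next gap: 17 days. Feb 10 2001 + 17 days = Feb 27 2001.
Next gap: 20 days. Feb 27 2001 + 20 days = Mar 19 2001.
Next gap: 23 days. Mar 19 2001 + 23 days = Apr 11 2001.

Feb 27 2001, Mar 19 2001, Apr 11 2001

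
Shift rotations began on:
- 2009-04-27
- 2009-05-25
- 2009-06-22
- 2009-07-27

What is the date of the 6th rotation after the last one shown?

All dates are Mondays, 28, 28, 35 days apart.
Specifically, the 4th Monday of each month.
4th Monday of August 2009: 2009-08-24.
September 2009 — 4th Monday is 2009-09-28.
October 2009 — 4th Monday is 2009-10-26.
4th Monday of November 2009: 2009-11-23.
4th Monday of December 2009: 2009-12-28.
4th Monday of January 2010: 2010-01-25.

2010-01-25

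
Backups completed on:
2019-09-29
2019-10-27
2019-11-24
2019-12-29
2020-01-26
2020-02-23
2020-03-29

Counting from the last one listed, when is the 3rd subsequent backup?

2020-06-28

Every date is a Sunday; gaps 28, 28, 35, 28, 28, 35 days.
Each is the last Sunday of its month (at least one falls on the 29th or later, ruling out '4th Sunday').
April 2020 ends with Sunday 2020-04-26.
Last Sunday of May 2020: 2020-05-31.
Last Sunday of June 2020: 2020-06-28.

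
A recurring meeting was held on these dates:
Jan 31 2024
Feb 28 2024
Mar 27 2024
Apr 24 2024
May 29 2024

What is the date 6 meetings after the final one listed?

Every date is a Wednesday; gaps 28, 28, 28, 35 days.
Each is the last Wednesday of its month (at least one falls on the 29th or later, ruling out '4th Wednesday').
Last Wednesday of June 2024: Jun 26 2024.
July 2024 ends with Wednesday Jul 31 2024.
August 2024 ends with Wednesday Aug 28 2024.
September 2024 ends with Wednesday Sep 25 2024.
October 2024 ends with Wednesday Oct 30 2024.
November 2024 ends with Wednesday Nov 27 2024.

Nov 27 2024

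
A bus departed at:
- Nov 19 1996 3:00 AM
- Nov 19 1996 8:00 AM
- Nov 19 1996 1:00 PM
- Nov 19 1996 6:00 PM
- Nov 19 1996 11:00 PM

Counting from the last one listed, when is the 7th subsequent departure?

Nov 21 1996 10:00 AM

The interval is a steady 5 hours (5, 5, 5, 5).
Nov 19 1996 11:00 PM + 5 h = Nov 20 1996 4:00 AM.
Nov 20 1996 4:00 AM + 5 h = Nov 20 1996 9:00 AM.
Nov 20 1996 9:00 AM + 5 h = Nov 20 1996 2:00 PM.
Nov 20 1996 2:00 PM + 5 h = Nov 20 1996 7:00 PM.
Nov 20 1996 7:00 PM + 5 h = Nov 21 1996 12:00 AM.
Nov 21 1996 12:00 AM + 5 h = Nov 21 1996 5:00 AM.
Nov 21 1996 5:00 AM + 5 h = Nov 21 1996 10:00 AM.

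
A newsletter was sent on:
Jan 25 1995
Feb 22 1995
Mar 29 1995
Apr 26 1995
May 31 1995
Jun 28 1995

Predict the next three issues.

Jul 26 1995, Aug 30 1995, Sep 27 1995

All Wednesdays; the gaps (28, 35, 28, 35, 28) vary with month length.
This is the last Wednesday of each month.
Last Wednesday of July 1995: Jul 26 1995.
Last Wednesday of August 1995: Aug 30 1995.
September 1995 ends with Wednesday Sep 27 1995.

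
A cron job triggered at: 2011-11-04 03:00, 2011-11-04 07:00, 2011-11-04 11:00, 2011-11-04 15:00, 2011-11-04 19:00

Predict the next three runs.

2011-11-04 23:00, 2011-11-05 03:00, 2011-11-05 07:00

The interval is a steady 4 hours (4, 4, 4, 4).
2011-11-04 19:00 + 4 h = 2011-11-04 23:00.
2011-11-04 23:00 + 4 h = 2011-11-05 03:00.
2011-11-05 03:00 + 4 h = 2011-11-05 07:00.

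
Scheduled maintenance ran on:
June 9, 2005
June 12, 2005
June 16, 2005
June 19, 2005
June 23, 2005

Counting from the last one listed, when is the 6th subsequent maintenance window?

Every event lands on a Thursday or Sunday (gaps cycle 3, 4, 3, 4).
So the schedule is: every Thursday and Sunday.
Next Sunday: June 26, 2005.
The following Thursday is June 30, 2005.
Next Sunday: July 3, 2005.
Next Thursday: July 7, 2005.
The following Sunday is July 10, 2005.
The following Thursday is July 14, 2005.

July 14, 2005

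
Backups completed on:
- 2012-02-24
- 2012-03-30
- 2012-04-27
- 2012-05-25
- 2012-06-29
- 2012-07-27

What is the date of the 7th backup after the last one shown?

All Fridays; the gaps (35, 28, 28, 35, 28) vary with month length.
This is the last Friday of each month.
Last Friday of August 2012: 2012-08-31.
Last Friday of September 2012: 2012-09-28.
Last Friday of October 2012: 2012-10-26.
Last Friday of November 2012: 2012-11-30.
Last Friday of December 2012: 2012-12-28.
January 2013 ends with Friday 2013-01-25.
Last Friday of February 2013: 2013-02-22.

2013-02-22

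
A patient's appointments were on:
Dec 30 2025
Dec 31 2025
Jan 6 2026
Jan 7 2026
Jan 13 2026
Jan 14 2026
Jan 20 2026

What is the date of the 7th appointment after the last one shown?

The gap pattern 1, 6, 1, 6, 1, 6 repeats every 2 events.
These are the Tuesdays and Wednesdays of each week.
Next Wednesday: Jan 21 2026.
Next Tuesday: Jan 27 2026.
Next Wednesday: Jan 28 2026.
Next Tuesday: Feb 3 2026.
Next Wednesday: Feb 4 2026.
The following Tuesday is Feb 10 2026.
Next Wednesday: Feb 11 2026.

Feb 11 2026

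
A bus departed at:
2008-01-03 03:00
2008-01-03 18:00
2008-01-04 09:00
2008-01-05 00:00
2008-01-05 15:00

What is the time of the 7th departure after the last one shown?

2008-01-10 00:00

Spacing: 15, 15, 15, 15 h — constant 15 h.
2008-01-05 15:00 + 15 h = 2008-01-06 06:00.
2008-01-06 06:00 + 15 h = 2008-01-06 21:00.
2008-01-06 21:00 + 15 h = 2008-01-07 12:00.
2008-01-07 12:00 + 15 h = 2008-01-08 03:00.
2008-01-08 03:00 + 15 h = 2008-01-08 18:00.
2008-01-08 18:00 + 15 h = 2008-01-09 09:00.
2008-01-09 09:00 + 15 h = 2008-01-10 00:00.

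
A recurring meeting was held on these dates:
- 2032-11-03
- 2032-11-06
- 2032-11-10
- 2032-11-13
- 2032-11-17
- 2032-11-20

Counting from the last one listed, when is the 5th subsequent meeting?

Gaps: 3, 4, 3, 4, 3 days — not constant, but cyclic with period 2.
The events fall on every Wednesday and Saturday.
The following Wednesday is 2032-11-24.
The following Saturday is 2032-11-27.
The following Wednesday is 2032-12-01.
Next Saturday: 2032-12-04.
The following Wednesday is 2032-12-08.

2032-12-08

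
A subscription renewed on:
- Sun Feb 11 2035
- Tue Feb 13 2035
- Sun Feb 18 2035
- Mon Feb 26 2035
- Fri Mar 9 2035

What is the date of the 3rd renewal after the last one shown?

Intervals are 2, 5, 8, 11 days — an arithmetic progression with common difference 3.
Next gap: 14 days. Fri Mar 9 2035 + 14 days = Fri Mar 23 2035.
Next gap: 17 days. Fri Mar 23 2035 + 17 days = Mon Apr 9 2035.
Next gap: 20 days. Mon Apr 9 2035 + 20 days = Sun Apr 29 2035.

Sun Apr 29 2035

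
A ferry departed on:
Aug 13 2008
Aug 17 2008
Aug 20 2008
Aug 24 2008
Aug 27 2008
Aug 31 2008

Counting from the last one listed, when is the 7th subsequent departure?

Gaps: 4, 3, 4, 3, 4 days — not constant, but cyclic with period 2.
The events fall on every Wednesday and Sunday.
The following Wednesday is Sep 3 2008.
The following Sunday is Sep 7 2008.
The following Wednesday is Sep 10 2008.
Next Sunday: Sep 14 2008.
Next Wednesday: Sep 17 2008.
The following Sunday is Sep 21 2008.
The following Wednesday is Sep 24 2008.

Sep 24 2008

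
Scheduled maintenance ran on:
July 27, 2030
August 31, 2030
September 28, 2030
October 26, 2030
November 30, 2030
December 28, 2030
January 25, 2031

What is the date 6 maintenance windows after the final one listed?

Every date is a Saturday; gaps 35, 28, 28, 35, 28, 28 days.
Each is the last Saturday of its month (at least one falls on the 29th or later, ruling out '4th Saturday').
February 2031 ends with Saturday February 22, 2031.
March 2031 ends with Saturday March 29, 2031.
Last Saturday of April 2031: April 26, 2031.
May 2031 ends with Saturday May 31, 2031.
June 2031 ends with Saturday June 28, 2031.
July 2031 ends with Saturday July 26, 2031.

July 26, 2031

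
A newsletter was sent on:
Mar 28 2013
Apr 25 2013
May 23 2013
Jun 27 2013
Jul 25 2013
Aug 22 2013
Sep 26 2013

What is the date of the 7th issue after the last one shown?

Apr 24 2014

All dates are Thursdays, 28, 28, 35, 28, 28, 35 days apart.
Specifically, the 4th Thursday of each month.
4th Thursday of October 2013: Oct 24 2013.
4th Thursday of November 2013: Nov 28 2013.
4th Thursday of December 2013: Dec 26 2013.
January 2014 — 4th Thursday is Jan 23 2014.
4th Thursday of February 2014: Feb 27 2014.
4th Thursday of March 2014: Mar 27 2014.
April 2014 — 4th Thursday is Apr 24 2014.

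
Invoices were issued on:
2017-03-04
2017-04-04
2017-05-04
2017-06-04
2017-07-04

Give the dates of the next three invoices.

Each date is the 4th; the gaps (31, 30, 31, 30) track the month lengths.
The rule is the 4th of each month.
Next: August 2017 → 2017-08-04.
September 2017: 2017-09-04.
October 2017: 2017-10-04.

2017-08-04, 2017-09-04, 2017-10-04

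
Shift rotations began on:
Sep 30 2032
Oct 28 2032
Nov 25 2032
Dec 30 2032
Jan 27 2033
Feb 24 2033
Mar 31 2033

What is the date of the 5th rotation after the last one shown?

Aug 25 2033

All Thursdays; the gaps (28, 28, 35, 28, 28, 35) vary with month length.
This is the last Thursday of each month.
April 2033 ends with Thursday Apr 28 2033.
May 2033 ends with Thursday May 26 2033.
June 2033 ends with Thursday Jun 30 2033.
Last Thursday of July 2033: Jul 28 2033.
August 2033 ends with Thursday Aug 25 2033.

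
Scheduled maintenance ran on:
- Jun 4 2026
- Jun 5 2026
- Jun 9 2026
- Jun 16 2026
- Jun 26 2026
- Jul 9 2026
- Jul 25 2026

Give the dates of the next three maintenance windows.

Gaps: 1, 4, 7, 10, 13, 16 days — each gap is 3 larger than the previous one.
Next gap: 19 days. Jul 25 2026 + 19 days = Aug 13 2026.
Next gap: 22 days. Aug 13 2026 + 22 days = Sep 4 2026.
Next gap: 25 days. Sep 4 2026 + 25 days = Sep 29 2026.

Aug 13 2026, Sep 4 2026, Sep 29 2026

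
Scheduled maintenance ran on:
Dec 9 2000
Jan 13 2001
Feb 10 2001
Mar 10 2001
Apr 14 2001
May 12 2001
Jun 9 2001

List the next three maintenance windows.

Jul 14 2001, Aug 11 2001, Sep 8 2001

All dates are Saturdays, 35, 28, 28, 35, 28, 28 days apart.
Specifically, the 2nd Saturday of each month.
July 2001 — 2nd Saturday is Jul 14 2001.
2nd Saturday of August 2001: Aug 11 2001.
2nd Saturday of September 2001: Sep 8 2001.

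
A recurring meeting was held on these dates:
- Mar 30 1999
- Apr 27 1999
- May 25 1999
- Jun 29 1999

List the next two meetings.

All Tuesdays; the gaps (28, 28, 35) vary with month length.
This is the last Tuesday of each month.
July 1999 ends with Tuesday Jul 27 1999.
Last Tuesday of August 1999: Aug 31 1999.

Jul 27 1999, Aug 31 1999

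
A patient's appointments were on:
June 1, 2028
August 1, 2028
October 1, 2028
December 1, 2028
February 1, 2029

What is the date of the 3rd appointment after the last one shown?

The day-of-month is always 1 (61, 61, 61, 62 days between events).
So this recurs on the 1st of every 2 months.
Next: April 2029 → April 1, 2029.
Next: June 2029 → June 1, 2029.
August 2029: August 1, 2029.

August 1, 2029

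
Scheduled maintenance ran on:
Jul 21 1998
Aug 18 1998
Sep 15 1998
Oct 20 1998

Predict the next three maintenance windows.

Nov 17 1998, Dec 15 1998, Jan 19 1999

Gaps: 28, 28, 35 days — a mix of 28 and 35. Every date is a Tuesday.
Each is the 3rd Tuesday of its month.
November 1998 — 3rd Tuesday is Nov 17 1998.
December 1998 — 3rd Tuesday is Dec 15 1998.
3rd Tuesday of January 1999: Jan 19 1999.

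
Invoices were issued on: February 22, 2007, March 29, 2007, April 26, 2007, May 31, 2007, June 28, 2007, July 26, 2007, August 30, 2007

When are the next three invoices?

These are Thursdays with 35, 28, 35, 28, 28, 35-day gaps.
Each is the final Thursday of its month — March 29, 2007 is past the 28th, so '4th Thursday' doesn't fit.
Last Thursday of September 2007: September 27, 2007.
Last Thursday of October 2007: October 25, 2007.
November 2007 ends with Thursday November 29, 2007.

September 27, 2007; October 25, 2007; November 29, 2007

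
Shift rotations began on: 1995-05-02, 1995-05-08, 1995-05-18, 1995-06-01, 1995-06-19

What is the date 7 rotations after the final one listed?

Intervals are 6, 10, 14, 18 days — an arithmetic progression with common difference 4.
Next gap: 22 days. 1995-06-19 + 22 days = 1995-07-11.
Next gap: 26 days. 1995-07-11 + 26 days = 1995-08-06.
Next gap: 30 days. 1995-08-06 + 30 days = 1995-09-05.
Next gap: 34 days. 1995-09-05 + 34 days = 1995-10-09.
Next gap: 38 days. 1995-10-09 + 38 days = 1995-11-16.
Next gap: 42 days. 1995-11-16 + 42 days = 1995-12-28.
Next gap: 46 days. 1995-12-28 + 46 days = 1996-02-12.

1996-02-12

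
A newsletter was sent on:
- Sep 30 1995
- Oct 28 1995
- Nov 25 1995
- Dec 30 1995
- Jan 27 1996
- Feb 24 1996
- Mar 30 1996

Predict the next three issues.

These are Saturdays with 28, 28, 35, 28, 28, 35-day gaps.
Each is the final Saturday of its month — Sep 30 1995 is past the 28th, so '4th Saturday' doesn't fit.
Last Saturday of April 1996: Apr 27 1996.
Last Saturday of May 1996: May 25 1996.
June 1996 ends with Saturday Jun 29 1996.

Apr 27 1996, May 25 1996, Jun 29 1996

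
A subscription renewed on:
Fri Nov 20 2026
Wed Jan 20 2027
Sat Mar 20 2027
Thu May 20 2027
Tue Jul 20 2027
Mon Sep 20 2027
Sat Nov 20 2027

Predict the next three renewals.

The day-of-month is always 20 (61, 59, 61, 61, 62, 61 days between events).
So this recurs on the 20th of every 2 months.
Next: January 2028 → Thu Jan 20 2028.
March 2028: Mon Mar 20 2028.
May 2028: Sat May 20 2028.

Thu Jan 20 2028, Mon Mar 20 2028, Sat May 20 2028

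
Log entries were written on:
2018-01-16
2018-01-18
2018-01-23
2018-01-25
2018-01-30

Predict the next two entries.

2018-02-01, 2018-02-06

Gaps: 2, 5, 2, 5 days — not constant, but cyclic with period 2.
The events fall on every Tuesday and Thursday.
Next Thursday: 2018-02-01.
Next Tuesday: 2018-02-06.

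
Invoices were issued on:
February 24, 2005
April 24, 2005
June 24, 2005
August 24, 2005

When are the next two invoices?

Gaps: 59, 61, 61 days — not constant. Every event is on the 24th of the month.
Pattern: the 24th of every 2 months.
Next: October 2005 → October 24, 2005.
December 2005: December 24, 2005.

October 24, 2005; December 24, 2005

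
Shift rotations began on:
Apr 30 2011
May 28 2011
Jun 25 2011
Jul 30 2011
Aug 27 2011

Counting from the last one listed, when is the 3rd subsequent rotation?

All Saturdays; the gaps (28, 28, 35, 28) vary with month length.
This is the last Saturday of each month.
September 2011 ends with Saturday Sep 24 2011.
October 2011 ends with Saturday Oct 29 2011.
November 2011 ends with Saturday Nov 26 2011.

Nov 26 2011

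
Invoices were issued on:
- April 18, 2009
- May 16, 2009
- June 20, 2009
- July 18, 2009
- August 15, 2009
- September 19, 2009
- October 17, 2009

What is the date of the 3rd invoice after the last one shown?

January 16, 2010

All dates are Saturdays, 28, 35, 28, 28, 35, 28 days apart.
Specifically, the 3rd Saturday of each month.
3rd Saturday of November 2009: November 21, 2009.
December 2009 — 3rd Saturday is December 19, 2009.
January 2010 — 3rd Saturday is January 16, 2010.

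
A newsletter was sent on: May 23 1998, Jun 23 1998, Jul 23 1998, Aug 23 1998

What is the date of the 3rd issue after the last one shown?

Gaps: 31, 30, 31 days — not constant. Every event is on the 23rd of the month.
Pattern: the 23rd of each month.
September 1998: Sep 23 1998.
October 1998: Oct 23 1998.
November 1998: Nov 23 1998.

Nov 23 1998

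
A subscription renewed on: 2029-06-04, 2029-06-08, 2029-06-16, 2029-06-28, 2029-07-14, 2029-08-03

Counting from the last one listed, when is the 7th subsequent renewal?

Gaps: 4, 8, 12, 16, 20 days — each gap is 4 larger than the previous one.
Next gap: 24 days. 2029-08-03 + 24 days = 2029-08-27.
Next gap: 28 days. 2029-08-27 + 28 days = 2029-09-24.
Next gap: 32 days. 2029-09-24 + 32 days = 2029-10-26.
Next gap: 36 days. 2029-10-26 + 36 days = 2029-12-01.
Next gap: 40 days. 2029-12-01 + 40 days = 2030-01-10.
Next gap: 44 days. 2030-01-10 + 44 days = 2030-02-23.
Next gap: 48 days. 2030-02-23 + 48 days = 2030-04-12.

2030-04-12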